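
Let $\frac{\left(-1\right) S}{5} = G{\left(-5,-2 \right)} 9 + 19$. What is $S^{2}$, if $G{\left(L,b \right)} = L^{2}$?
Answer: $1488400$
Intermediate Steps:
$S = -1220$ ($S = - 5 \left(\left(-5\right)^{2} \cdot 9 + 19\right) = - 5 \left(25 \cdot 9 + 19\right) = - 5 \left(225 + 19\right) = \left(-5\right) 244 = -1220$)
$S^{2} = \left(-1220\right)^{2} = 1488400$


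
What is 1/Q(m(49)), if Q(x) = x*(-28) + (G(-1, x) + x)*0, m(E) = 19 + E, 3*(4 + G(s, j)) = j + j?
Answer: -1/1904 ≈ -0.00052521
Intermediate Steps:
G(s, j) = -4 + 2*j/3 (G(s, j) = -4 + (j + j)/3 = -4 + (2*j)/3 = -4 + 2*j/3)
Q(x) = -28*x (Q(x) = x*(-28) + ((-4 + 2*x/3) + x)*0 = -28*x + (-4 + 5*x/3)*0 = -28*x + 0 = -28*x)
1/Q(m(49)) = 1/(-28*(19 + 49)) = 1/(-28*68) = 1/(-1904) = -1/1904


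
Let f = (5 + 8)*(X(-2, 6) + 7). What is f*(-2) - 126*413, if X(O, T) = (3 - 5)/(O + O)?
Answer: -52233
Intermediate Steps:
X(O, T) = -1/O (X(O, T) = -2*1/(2*O) = -1/O)
f = 195/2 (f = (5 + 8)*(-1/(-2) + 7) = 13*(-1*(-½) + 7) = 13*(½ + 7) = 13*(15/2) = 195/2 ≈ 97.500)
f*(-2) - 126*413 = (195/2)*(-2) - 126*413 = -195 - 52038 = -52233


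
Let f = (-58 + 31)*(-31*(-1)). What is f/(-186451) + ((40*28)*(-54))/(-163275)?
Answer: 108697311/289931305 ≈ 0.37491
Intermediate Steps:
f = -837 (f = -27*31 = -837)
f/(-186451) + ((40*28)*(-54))/(-163275) = -837/(-186451) + ((40*28)*(-54))/(-163275) = -837*(-1/186451) + (1120*(-54))*(-1/163275) = 837/186451 - 60480*(-1/163275) = 837/186451 + 576/1555 = 108697311/289931305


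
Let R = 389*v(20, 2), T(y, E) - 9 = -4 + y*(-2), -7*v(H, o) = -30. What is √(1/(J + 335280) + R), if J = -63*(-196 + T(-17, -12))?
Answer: √9732793258710669/2416197 ≈ 40.831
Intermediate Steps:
v(H, o) = 30/7 (v(H, o) = -⅐*(-30) = 30/7)
T(y, E) = 5 - 2*y (T(y, E) = 9 + (-4 + y*(-2)) = 9 + (-4 - 2*y) = 5 - 2*y)
J = 9891 (J = -63*(-196 + (5 - 2*(-17))) = -63*(-196 + (5 + 34)) = -63*(-196 + 39) = -63*(-157) = 9891)
R = 11670/7 (R = 389*(30/7) = 11670/7 ≈ 1667.1)
√(1/(J + 335280) + R) = √(1/(9891 + 335280) + 11670/7) = √(1/345171 + 11670/7) = √(4028145577/2416197) = √9732793258710669/2416197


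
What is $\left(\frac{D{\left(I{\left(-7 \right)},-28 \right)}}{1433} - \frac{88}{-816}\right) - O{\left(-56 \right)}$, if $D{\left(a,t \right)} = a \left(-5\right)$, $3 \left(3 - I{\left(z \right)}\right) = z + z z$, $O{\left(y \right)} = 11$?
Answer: $- \frac{1586453}{146166} \approx -10.854$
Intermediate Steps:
$I{\left(z \right)} = 3 - \frac{z}{3} - \frac{z^{2}}{3}$ ($I{\left(z \right)} = 3 - \frac{z + z z}{3} = 3 - \frac{z + z^{2}}{3} = 3 - \left(\frac{z}{3} + \frac{z^{2}}{3}\right) = 3 - \frac{z}{3} - \frac{z^{2}}{3}$)
$D{\left(a,t \right)} = - 5 a$
$\left(\frac{D{\left(I{\left(-7 \right)},-28 \right)}}{1433} - \frac{88}{-816}\right) - O{\left(-56 \right)} = \left(\frac{\left(-5\right) \left(3 - - \frac{7}{3} - \frac{\left(-7\right)^{2}}{3}\right)}{1433} - \frac{88}{-816}\right) - 11 = \left(- 5 \left(3 + \frac{7}{3} - \frac{49}{3}\right) \frac{1}{1433} - - \frac{11}{102}\right) - 11 = \left(- 5 \left(3 + \frac{7}{3} - \frac{49}{3}\right) \frac{1}{1433} + \frac{11}{102}\right) - 11 = \left(\left(-5\right) \left(-11\right) \frac{1}{1433} + \frac{11}{102}\right) - 11 = \left(55 \cdot \frac{1}{1433} + \frac{11}{102}\right) - 11 = \left(\frac{55}{1433} + \frac{11}{102}\right) - 11 = \frac{21373}{146166} - 11 = - \frac{1586453}{146166}$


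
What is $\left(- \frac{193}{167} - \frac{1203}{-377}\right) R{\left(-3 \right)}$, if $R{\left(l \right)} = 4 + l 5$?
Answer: $- \frac{1409540}{62959} \approx -22.388$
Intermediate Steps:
$R{\left(l \right)} = 4 + 5 l$
$\left(- \frac{193}{167} - \frac{1203}{-377}\right) R{\left(-3 \right)} = \left(- \frac{193}{167} - \frac{1203}{-377}\right) \left(4 + 5 \left(-3\right)\right) = \left(\left(-193\right) \frac{1}{167} - - \frac{1203}{377}\right) \left(4 - 15\right) = \left(- \frac{193}{167} + \frac{1203}{377}\right) \left(-11\right) = \frac{128140}{62959} \left(-11\right) = - \frac{1409540}{62959}$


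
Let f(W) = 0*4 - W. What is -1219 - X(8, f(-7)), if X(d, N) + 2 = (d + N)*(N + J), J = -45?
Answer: -647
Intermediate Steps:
f(W) = -W (f(W) = 0 - W = -W)
X(d, N) = -2 + (-45 + N)*(N + d) (X(d, N) = -2 + (d + N)*(N - 45) = -2 + (N + d)*(-45 + N) = -2 + (-45 + N)*(N + d))
-1219 - X(8, f(-7)) = -1219 - (-2 + (-1*(-7))² - (-45)*(-7) - 45*8 - 1*(-7)*8) = -1219 - (-2 + 7² - 45*7 - 360 + 7*8) = -1219 - (-2 + 49 - 315 - 360 + 56) = -1219 - 1*(-572) = -1219 + 572 = -647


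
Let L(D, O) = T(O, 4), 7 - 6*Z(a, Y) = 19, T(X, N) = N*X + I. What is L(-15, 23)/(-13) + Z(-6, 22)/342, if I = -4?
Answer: -15061/2223 ≈ -6.7751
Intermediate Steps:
T(X, N) = -4 + N*X (T(X, N) = N*X - 4 = -4 + N*X)
Z(a, Y) = -2 (Z(a, Y) = 7/6 - ⅙*19 = 7/6 - 19/6 = -2)
L(D, O) = -4 + 4*O
L(-15, 23)/(-13) + Z(-6, 22)/342 = (-4 + 4*23)/(-13) - 2/342 = (-4 + 92)*(-1/13) - 2*1/342 = 88*(-1/13) - 1/171 = -88/13 - 1/171 = -15061/2223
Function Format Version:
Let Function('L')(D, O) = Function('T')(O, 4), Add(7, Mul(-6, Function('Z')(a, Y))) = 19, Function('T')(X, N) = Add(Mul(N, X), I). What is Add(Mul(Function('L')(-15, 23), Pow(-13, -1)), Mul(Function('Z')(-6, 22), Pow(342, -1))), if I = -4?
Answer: Rational(-15061, 2223) ≈ -6.7751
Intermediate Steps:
Function('T')(X, N) = Add(-4, Mul(N, X)) (Function('T')(X, N) = Add(Mul(N, X), -4) = Add(-4, Mul(N, X)))
Function('Z')(a, Y) = -2 (Function('Z')(a, Y) = Add(Rational(7, 6), Mul(Rational(-1, 6), 19)) = Add(Rational(7, 6), Rational(-19, 6)) = -2)
Function('L')(D, O) = Add(-4, Mul(4, O))
Add(Mul(Function('L')(-15, 23), Pow(-13, -1)), Mul(Function('Z')(-6, 22), Pow(342, -1))) = Add(Mul(Add(-4, Mul(4, 23)), Pow(-13, -1)), Mul(-2, Pow(342, -1))) = Add(Mul(Add(-4, 92), Rational(-1, 13)), Mul(-2, Rational(1, 342))) = Add(Mul(88, Rational(-1, 13)), Rational(-1, 171)) = Add(Rational(-88, 13), Rational(-1, 171)) = Rational(-15061, 2223)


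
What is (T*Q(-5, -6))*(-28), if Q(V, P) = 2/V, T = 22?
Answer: 1232/5 ≈ 246.40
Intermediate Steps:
(T*Q(-5, -6))*(-28) = (22*(2/(-5)))*(-28) = (22*(2*(-⅕)))*(-28) = (22*(-⅖))*(-28) = -44/5*(-28) = 1232/5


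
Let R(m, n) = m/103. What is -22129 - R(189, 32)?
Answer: -2279476/103 ≈ -22131.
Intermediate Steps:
R(m, n) = m/103 (R(m, n) = m*(1/103) = m/103)
-22129 - R(189, 32) = -22129 - 189/103 = -2279476/103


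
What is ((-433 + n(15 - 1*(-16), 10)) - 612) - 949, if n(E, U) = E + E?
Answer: -1932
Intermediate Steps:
n(E, U) = 2*E
((-433 + n(15 - 1*(-16), 10)) - 612) - 949 = ((-433 + 2*(15 - 1*(-16))) - 612) - 949 = ((-433 + 2*(15 + 16)) - 612) - 949 = ((-433 + 2*31) - 612) - 949 = ((-433 + 62) - 612) - 949 = (-371 - 612) - 949 = -983 - 949 = -1932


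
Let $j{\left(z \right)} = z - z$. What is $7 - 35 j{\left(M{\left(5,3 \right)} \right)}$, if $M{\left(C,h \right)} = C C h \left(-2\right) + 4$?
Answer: $7$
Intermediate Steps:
$M{\left(C,h \right)} = 4 - 2 h C^{2}$ ($M{\left(C,h \right)} = C \left(- 2 C h\right) + 4 = - 2 h C^{2} + 4 = 4 - 2 h C^{2}$)
$j{\left(z \right)} = 0$
$7 - 35 j{\left(M{\left(5,3 \right)} \right)} = 7 - 0 = 7 + 0 = 7$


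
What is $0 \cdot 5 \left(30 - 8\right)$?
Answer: $0$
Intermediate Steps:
$0 \cdot 5 \left(30 - 8\right) = 0 \left(30 - 8\right) = 0 \cdot 22 = 0$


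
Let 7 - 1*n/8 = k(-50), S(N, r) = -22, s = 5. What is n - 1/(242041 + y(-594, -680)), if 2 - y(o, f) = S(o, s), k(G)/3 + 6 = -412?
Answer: 2441951719/242065 ≈ 10088.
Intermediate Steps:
k(G) = -1254 (k(G) = -18 + 3*(-412) = -18 - 1236 = -1254)
y(o, f) = 24 (y(o, f) = 2 - 1*(-22) = 2 + 22 = 24)
n = 10088 (n = 56 - 8*(-1254) = 56 + 10032 = 10088)
n - 1/(242041 + y(-594, -680)) = 10088 - 1/(242041 + 24) = 10088 - 1/242065 = 2441951719/242065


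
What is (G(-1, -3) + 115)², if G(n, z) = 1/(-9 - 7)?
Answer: 3381921/256 ≈ 13211.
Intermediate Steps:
G(n, z) = -1/16 (G(n, z) = 1/(-16) = -1/16)
(G(-1, -3) + 115)² = (-1/16 + 115)² = (1839/16)² = 3381921/256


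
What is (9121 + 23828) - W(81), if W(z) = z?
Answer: 32868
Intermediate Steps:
(9121 + 23828) - W(81) = (9121 + 23828) - 1*81 = 32949 - 81 = 32868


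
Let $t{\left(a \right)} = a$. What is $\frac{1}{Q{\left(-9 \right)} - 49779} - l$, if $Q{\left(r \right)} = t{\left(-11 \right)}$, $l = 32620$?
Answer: $- \frac{1624149801}{49790} \approx -32620.0$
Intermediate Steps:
$Q{\left(r \right)} = -11$
$\frac{1}{Q{\left(-9 \right)} - 49779} - l = \frac{1}{-11 - 49779} - 32620 = \frac{1}{-49790} - 32620 = - \frac{1}{49790} - 32620 = - \frac{1624149801}{49790}$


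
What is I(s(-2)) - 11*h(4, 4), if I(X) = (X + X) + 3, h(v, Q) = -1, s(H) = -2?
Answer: 10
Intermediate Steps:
I(X) = 3 + 2*X (I(X) = 2*X + 3 = 3 + 2*X)
I(s(-2)) - 11*h(4, 4) = (3 + 2*(-2)) - 11*(-1) = (3 - 4) - 1*(-11) = -1 + 11 = 10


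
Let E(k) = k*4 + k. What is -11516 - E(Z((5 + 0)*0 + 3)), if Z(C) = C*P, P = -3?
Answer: -11471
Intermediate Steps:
Z(C) = -3*C (Z(C) = C*(-3) = -3*C)
E(k) = 5*k (E(k) = 4*k + k = 5*k)
-11516 - E(Z((5 + 0)*0 + 3)) = -11516 - 5*(-3*((5 + 0)*0 + 3)) = -11516 - 5*(-3*(5*0 + 3)) = -11516 - 5*(-3*(0 + 3)) = -11516 - 5*(-3*3) = -11516 - 5*(-9) = -11516 - 1*(-45) = -11516 + 45 = -11471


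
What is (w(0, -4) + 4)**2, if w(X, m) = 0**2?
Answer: 16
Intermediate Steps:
w(X, m) = 0
(w(0, -4) + 4)**2 = (0 + 4)**2 = 4**2 = 16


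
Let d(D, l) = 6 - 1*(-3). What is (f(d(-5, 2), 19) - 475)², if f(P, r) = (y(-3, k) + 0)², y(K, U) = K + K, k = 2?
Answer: 192721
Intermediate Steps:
y(K, U) = 2*K
d(D, l) = 9 (d(D, l) = 6 + 3 = 9)
f(P, r) = 36 (f(P, r) = (2*(-3) + 0)² = (-6 + 0)² = (-6)² = 36)
(f(d(-5, 2), 19) - 475)² = (36 - 475)² = (-439)² = 192721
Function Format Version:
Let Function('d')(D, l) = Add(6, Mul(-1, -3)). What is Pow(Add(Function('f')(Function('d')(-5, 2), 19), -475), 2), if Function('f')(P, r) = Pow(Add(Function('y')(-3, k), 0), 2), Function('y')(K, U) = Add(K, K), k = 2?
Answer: 192721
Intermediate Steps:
Function('y')(K, U) = Mul(2, K)
Function('d')(D, l) = 9 (Function('d')(D, l) = Add(6, 3) = 9)
Function('f')(P, r) = 36 (Function('f')(P, r) = Pow(Add(Mul(2, -3), 0), 2) = Pow(Add(-6, 0), 2) = Pow(-6, 2) = 36)
Pow(Add(Function('f')(Function('d')(-5, 2), 19), -475), 2) = Pow(Add(36, -475), 2) = Pow(-439, 2) = 192721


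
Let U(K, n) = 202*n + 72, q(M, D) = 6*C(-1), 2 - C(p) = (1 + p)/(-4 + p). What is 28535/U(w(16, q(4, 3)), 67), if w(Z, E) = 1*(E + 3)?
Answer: 28535/13606 ≈ 2.0972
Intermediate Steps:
C(p) = 2 - (1 + p)/(-4 + p)
q(M, D) = 12 (q(M, D) = 6*((-9 - 1)/(-4 - 1)) = 6*(-10/(-5)) = 6*(-⅕*(-10)) = 6*2 = 12)
w(Z, E) = 3 + E (w(Z, E) = 1*(3 + E) = 3 + E)
U(K, n) = 72 + 202*n
28535/U(w(16, q(4, 3)), 67) = 28535/(72 + 202*67) = 28535/(72 + 13534) = 28535/13606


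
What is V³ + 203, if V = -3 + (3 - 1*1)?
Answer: 202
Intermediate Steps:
V = -1 (V = -3 + (3 - 1) = -3 + 2 = -1)
V³ + 203 = (-1)³ + 203 = -1 + 203 = 202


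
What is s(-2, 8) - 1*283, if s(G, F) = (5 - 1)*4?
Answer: -267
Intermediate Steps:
s(G, F) = 16 (s(G, F) = 4*4 = 16)
s(-2, 8) - 1*283 = 16 - 1*283 = 16 - 283 = -267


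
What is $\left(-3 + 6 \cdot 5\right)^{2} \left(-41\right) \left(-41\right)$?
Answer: $1225449$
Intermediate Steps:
$\left(-3 + 6 \cdot 5\right)^{2} \left(-41\right) \left(-41\right) = \left(-3 + 30\right)^{2} \left(-41\right) \left(-41\right) = 27^{2} \left(-41\right) \left(-41\right) = 729 \left(-41\right) \left(-41\right) = \left(-29889\right) \left(-41\right) = 1225449$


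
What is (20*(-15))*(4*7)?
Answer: -8400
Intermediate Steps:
(20*(-15))*(4*7) = -300*28 = -8400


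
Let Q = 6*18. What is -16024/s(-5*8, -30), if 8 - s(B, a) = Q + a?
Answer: 8012/35 ≈ 228.91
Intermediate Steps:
Q = 108
s(B, a) = -100 - a (s(B, a) = 8 - (108 + a) = 8 + (-108 - a) = -100 - a)
-16024/s(-5*8, -30) = -16024/(-100 - 1*(-30)) = -16024/(-100 + 30) = -16024/(-70) = -16024*(-1/70) = 8012/35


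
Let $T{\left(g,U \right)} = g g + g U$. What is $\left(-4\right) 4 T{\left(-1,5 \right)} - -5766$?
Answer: $5830$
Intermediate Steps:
$T{\left(g,U \right)} = g^{2} + U g$
$\left(-4\right) 4 T{\left(-1,5 \right)} - -5766 = \left(-4\right) 4 \left(- (5 - 1)\right) - -5766 = - 16 \left(\left(-1\right) 4\right) + 5766 = \left(-16\right) \left(-4\right) + 5766 = 64 + 5766 = 5830$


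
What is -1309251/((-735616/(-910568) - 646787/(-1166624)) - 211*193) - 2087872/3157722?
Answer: 268841097145089688591232/8537337229197079473237 ≈ 31.490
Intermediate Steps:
-1309251/((-735616/(-910568) - 646787/(-1166624)) - 211*193) - 2087872/3157722 = -1309251/((-735616*(-1/910568) - 646787*(-1/1166624)) - 40723) - 2087872*1/3157722 = -1309251/((91952/113821 + 646787/1166624) - 40723) - 1043936/1578861 = -1309251/(180891353175/132786310304 - 40723) - 1043936/1578861 = -1309251/(-5407276023156617/132786310304) - 1043936/1578861 = -1309251*(-132786310304/5407276023156617) - 1043936/1578861 = 173850609551822304/5407276023156617 - 1043936/1578861 = 268841097145089688591232/8537337229197079473237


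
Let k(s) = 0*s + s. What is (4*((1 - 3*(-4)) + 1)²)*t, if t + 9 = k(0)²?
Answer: -7056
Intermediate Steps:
k(s) = s (k(s) = 0 + s = s)
t = -9 (t = -9 + 0² = -9 + 0 = -9)
(4*((1 - 3*(-4)) + 1)²)*t = (4*((1 - 3*(-4)) + 1)²)*(-9) = (4*((1 + 12) + 1)²)*(-9) = (4*(13 + 1)²)*(-9) = (4*14²)*(-9) = (4*196)*(-9) = 784*(-9) = -7056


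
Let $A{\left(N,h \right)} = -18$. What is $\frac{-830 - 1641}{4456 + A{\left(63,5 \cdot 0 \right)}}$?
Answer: $- \frac{353}{634} \approx -0.55678$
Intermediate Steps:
$\frac{-830 - 1641}{4456 + A{\left(63,5 \cdot 0 \right)}} = \frac{-830 - 1641}{4456 - 18} = - \frac{2471}{4438} = \left(-2471\right) \frac{1}{4438} = - \frac{353}{634}$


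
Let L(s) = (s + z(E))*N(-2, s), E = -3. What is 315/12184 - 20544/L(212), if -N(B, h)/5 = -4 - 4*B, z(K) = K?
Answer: 62906199/12732280 ≈ 4.9407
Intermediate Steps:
N(B, h) = 20 + 20*B (N(B, h) = -5*(-4 - 4*B) = 20 + 20*B)
L(s) = 60 - 20*s (L(s) = (s - 3)*(20 + 20*(-2)) = (-3 + s)*(20 - 40) = (-3 + s)*(-20) = 60 - 20*s)
315/12184 - 20544/L(212) = 315/12184 - 20544/(60 - 20*212) = 315*(1/12184) - 20544/(60 - 4240) = 315/12184 - 20544/(-4180) = 315/12184 - 20544*(-1/4180) = 315/12184 + 5136/1045 = 62906199/12732280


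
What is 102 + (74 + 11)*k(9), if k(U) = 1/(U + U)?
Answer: 1921/18 ≈ 106.72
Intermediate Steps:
k(U) = 1/(2*U)
102 + (74 + 11)*k(9) = 102 + (74 + 11)*((½)/9) = 102 + 85*((½)*(⅑)) = 102 + 85*(1/18) = 102 + 85/18 = 1921/18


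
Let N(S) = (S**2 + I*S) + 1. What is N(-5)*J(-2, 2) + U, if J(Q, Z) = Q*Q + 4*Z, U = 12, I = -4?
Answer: 564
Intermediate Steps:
J(Q, Z) = Q**2 + 4*Z
N(S) = 1 + S**2 - 4*S (N(S) = (S**2 - 4*S) + 1 = 1 + S**2 - 4*S)
N(-5)*J(-2, 2) + U = (1 + (-5)**2 - 4*(-5))*((-2)**2 + 4*2) + 12 = (1 + 25 + 20)*(4 + 8) + 12 = 46*12 + 12 = 552 + 12 = 564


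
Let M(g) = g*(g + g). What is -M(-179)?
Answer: -64082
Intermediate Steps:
M(g) = 2*g**2 (M(g) = g*(2*g) = 2*g**2)
-M(-179) = -2*(-179)**2 = -2*32041 = -1*64082 = -64082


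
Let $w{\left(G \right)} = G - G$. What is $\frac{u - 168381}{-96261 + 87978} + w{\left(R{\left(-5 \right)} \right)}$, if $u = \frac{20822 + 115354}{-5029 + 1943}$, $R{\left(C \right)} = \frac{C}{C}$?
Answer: $\frac{86626657}{4260223} \approx 20.334$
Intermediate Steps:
$R{\left(C \right)} = 1$
$u = - \frac{68088}{1543}$ ($u = \frac{136176}{-3086} = 136176 \left(- \frac{1}{3086}\right) = - \frac{68088}{1543} \approx -44.127$)
$w{\left(G \right)} = 0$
$\frac{u - 168381}{-96261 + 87978} + w{\left(R{\left(-5 \right)} \right)} = \frac{- \frac{68088}{1543} - 168381}{-96261 + 87978} + 0 = - \frac{259879971}{1543 \left(-8283\right)} + 0 = \left(- \frac{259879971}{1543}\right) \left(- \frac{1}{8283}\right) + 0 = \frac{86626657}{4260223} + 0 = \frac{86626657}{4260223}$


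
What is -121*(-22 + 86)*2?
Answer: -15488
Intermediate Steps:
-121*(-22 + 86)*2 = -7744*2 = -121*128 = -15488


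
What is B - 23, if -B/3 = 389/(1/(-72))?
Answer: 84001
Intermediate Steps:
B = 84024 (B = -1167/(1/(-72)) = -1167/(-1/72) = -1167*(-72) = -3*(-28008) = 84024)
B - 23 = 84024 - 23 = 84001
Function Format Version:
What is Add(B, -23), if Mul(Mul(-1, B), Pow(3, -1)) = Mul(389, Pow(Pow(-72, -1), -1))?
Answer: 84001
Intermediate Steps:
B = 84024 (B = Mul(-3, Mul(389, Pow(Pow(-72, -1), -1))) = Mul(-3, Mul(389, Pow(Rational(-1, 72), -1))) = Mul(-3, Mul(389, -72)) = Mul(-3, -28008) = 84024)
Add(B, -23) = Add(84024, -23) = 84001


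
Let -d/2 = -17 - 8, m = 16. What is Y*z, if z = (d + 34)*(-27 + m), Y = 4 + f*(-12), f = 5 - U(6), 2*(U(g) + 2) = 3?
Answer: 57288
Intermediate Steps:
U(g) = -½ (U(g) = -2 + (½)*3 = -2 + 3/2 = -½)
f = 11/2 (f = 5 - 1*(-½) = 5 + ½ = 11/2 ≈ 5.5000)
d = 50 (d = -2*(-17 - 8) = -2*(-25) = 50)
Y = -62 (Y = 4 + (11/2)*(-12) = 4 - 66 = -62)
z = -924 (z = (50 + 34)*(-27 + 16) = 84*(-11) = -924)
Y*z = -62*(-924) = 57288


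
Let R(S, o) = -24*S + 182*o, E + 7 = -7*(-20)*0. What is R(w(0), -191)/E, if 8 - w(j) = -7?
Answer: 35122/7 ≈ 5017.4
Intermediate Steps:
w(j) = 15 (w(j) = 8 - 1*(-7) = 8 + 7 = 15)
E = -7 (E = -7 - 7*(-20)*0 = -7 + 140*0 = -7 + 0 = -7)
R(w(0), -191)/E = (-24*15 + 182*(-191))/(-7) = (-360 - 34762)*(-1/7) = -35122*(-1/7) = 35122/7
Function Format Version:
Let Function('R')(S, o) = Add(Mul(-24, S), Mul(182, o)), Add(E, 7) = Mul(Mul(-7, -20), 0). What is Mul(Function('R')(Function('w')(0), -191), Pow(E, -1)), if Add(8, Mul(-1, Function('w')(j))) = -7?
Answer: Rational(35122, 7) ≈ 5017.4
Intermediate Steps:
Function('w')(j) = 15 (Function('w')(j) = Add(8, Mul(-1, -7)) = Add(8, 7) = 15)
E = -7 (E = Add(-7, Mul(Mul(-7, -20), 0)) = Add(-7, Mul(140, 0)) = Add(-7, 0) = -7)
Mul(Function('R')(Function('w')(0), -191), Pow(E, -1)) = Mul(Add(Mul(-24, 15), Mul(182, -191)), Pow(-7, -1)) = Mul(Add(-360, -34762), Rational(-1, 7)) = Mul(-35122, Rational(-1, 7)) = Rational(35122, 7)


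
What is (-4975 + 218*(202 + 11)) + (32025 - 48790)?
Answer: 24694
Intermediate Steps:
(-4975 + 218*(202 + 11)) + (32025 - 48790) = (-4975 + 218*213) - 16765 = (-4975 + 46434) - 16765 = 41459 - 16765 = 24694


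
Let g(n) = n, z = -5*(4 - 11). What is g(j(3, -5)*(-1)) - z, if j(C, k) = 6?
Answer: -41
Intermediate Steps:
z = 35 (z = -5*(-7) = 35)
g(j(3, -5)*(-1)) - z = 6*(-1) - 1*35 = -6 - 35 = -41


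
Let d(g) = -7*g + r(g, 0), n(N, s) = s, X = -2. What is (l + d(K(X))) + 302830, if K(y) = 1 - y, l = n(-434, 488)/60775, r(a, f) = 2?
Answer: 18403339013/60775 ≈ 3.0281e+5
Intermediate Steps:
l = 488/60775 ≈ 0.0080296
d(g) = 2 - 7*g (d(g) = -7*g + 2 = 2 - 7*g)
(l + d(K(X))) + 302830 = (488/60775 + (2 - 7*(1 - 1*(-2)))) + 302830 = (488/60775 + (2 - 7*(1 + 2))) + 302830 = (488/60775 + (2 - 7*3)) + 302830 = (488/60775 + (2 - 21)) + 302830 = (488/60775 - 19) + 302830 = -1154237/60775 + 302830 = 18403339013/60775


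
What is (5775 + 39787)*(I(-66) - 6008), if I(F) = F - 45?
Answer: -278793878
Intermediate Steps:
I(F) = -45 + F
(5775 + 39787)*(I(-66) - 6008) = (5775 + 39787)*((-45 - 66) - 6008) = 45562*(-111 - 6008) = 45562*(-6119) = -278793878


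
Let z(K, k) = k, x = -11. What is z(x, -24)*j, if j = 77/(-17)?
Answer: 1848/17 ≈ 108.71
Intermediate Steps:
j = -77/17 (j = 77*(-1/17) = -77/17 ≈ -4.5294)
z(x, -24)*j = -24*(-77/17) = 1848/17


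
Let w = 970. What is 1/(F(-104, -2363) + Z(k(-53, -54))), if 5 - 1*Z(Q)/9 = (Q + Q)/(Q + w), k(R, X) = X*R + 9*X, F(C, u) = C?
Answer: -1673/120091 ≈ -0.013931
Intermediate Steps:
k(R, X) = 9*X + R*X (k(R, X) = R*X + 9*X = 9*X + R*X)
Z(Q) = 45 - 18*Q/(970 + Q) (Z(Q) = 45 - 9*(Q + Q)/(Q + 970) = 45 - 9*2*Q/(970 + Q) = 45 - 18*Q/(970 + Q))
1/(F(-104, -2363) + Z(k(-53, -54))) = 1/(-104 + 9*(4850 + 3*(-54*(9 - 53)))/(970 - 54*(9 - 53))) = 1/(-104 + 9*(4850 + 3*(-54*(-44)))/(970 - 54*(-44))) = 1/(-104 + 9*(4850 + 3*2376)/(970 + 2376)) = 1/(-104 + 9*(4850 + 7128)/3346) = 1/(-104 + 9*(1/3346)*11978) = 1/(-104 + 53901/1673) = 1/(-120091/1673) = -1673/120091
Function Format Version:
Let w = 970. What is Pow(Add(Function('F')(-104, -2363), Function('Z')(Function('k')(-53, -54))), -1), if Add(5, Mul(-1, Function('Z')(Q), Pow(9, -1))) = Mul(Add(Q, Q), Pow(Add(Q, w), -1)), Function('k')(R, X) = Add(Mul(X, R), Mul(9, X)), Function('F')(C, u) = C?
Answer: Rational(-1673, 120091) ≈ -0.013931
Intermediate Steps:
Function('k')(R, X) = Add(Mul(9, X), Mul(R, X)) (Function('k')(R, X) = Add(Mul(R, X), Mul(9, X)) = Add(Mul(9, X), Mul(R, X)))
Function('Z')(Q) = Add(45, Mul(-18, Q, Pow(Add(970, Q), -1))) (Function('Z')(Q) = Add(45, Mul(-9, Mul(Add(Q, Q), Pow(Add(Q, 970), -1)))) = Add(45, Mul(-9, Mul(Mul(2, Q), Pow(Add(970, Q), -1)))) = Add(45, Mul(-9, Mul(2, Q, Pow(Add(970, Q), -1)))) = Add(45, Mul(-18, Q, Pow(Add(970, Q), -1))))
Pow(Add(Function('F')(-104, -2363), Function('Z')(Function('k')(-53, -54))), -1) = Pow(Add(-104, Mul(9, Pow(Add(970, Mul(-54, Add(9, -53))), -1), Add(4850, Mul(3, Mul(-54, Add(9, -53)))))), -1) = Pow(Add(-104, Mul(9, Pow(Add(970, Mul(-54, -44)), -1), Add(4850, Mul(3, Mul(-54, -44))))), -1) = Pow(Add(-104, Mul(9, Pow(Add(970, 2376), -1), Add(4850, Mul(3, 2376)))), -1) = Pow(Add(-104, Mul(9, Pow(3346, -1), Add(4850, 7128))), -1) = Pow(Add(-104, Mul(9, Rational(1, 3346), 11978)), -1) = Pow(Add(-104, Rational(53901, 1673)), -1) = Pow(Rational(-120091, 1673), -1) = Rational(-1673, 120091)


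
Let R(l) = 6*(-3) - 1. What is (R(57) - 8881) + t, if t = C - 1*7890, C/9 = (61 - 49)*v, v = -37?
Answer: -20786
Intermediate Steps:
R(l) = -19 (R(l) = -18 - 1 = -19)
C = -3996 (C = 9*((61 - 49)*(-37)) = 9*(12*(-37)) = 9*(-444) = -3996)
t = -11886 (t = -3996 - 1*7890 = -3996 - 7890 = -11886)
(R(57) - 8881) + t = (-19 - 8881) - 11886 = -8900 - 11886 = -20786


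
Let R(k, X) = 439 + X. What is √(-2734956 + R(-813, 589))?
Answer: 2*I*√683482 ≈ 1653.5*I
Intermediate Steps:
√(-2734956 + R(-813, 589)) = √(-2734956 + (439 + 589)) = √(-2734956 + 1028) = √(-2733928) = 2*I*√683482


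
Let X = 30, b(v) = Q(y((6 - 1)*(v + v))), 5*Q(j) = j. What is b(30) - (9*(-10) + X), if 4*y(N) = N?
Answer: 75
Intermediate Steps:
y(N) = N/4
Q(j) = j/5
b(v) = v/2 (b(v) = (((6 - 1)*(v + v))/4)/5 = ((5*(2*v))/4)/5 = ((10*v)/4)/5 = (5*v/2)/5 = v/2)
b(30) - (9*(-10) + X) = (1/2)*30 - (9*(-10) + 30) = 15 - (-90 + 30) = 15 - 1*(-60) = 15 + 60 = 75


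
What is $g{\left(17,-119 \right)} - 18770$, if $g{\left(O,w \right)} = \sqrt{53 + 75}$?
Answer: $-18770 + 8 \sqrt{2} \approx -18759.0$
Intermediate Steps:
$g{\left(O,w \right)} = 8 \sqrt{2}$ ($g{\left(O,w \right)} = \sqrt{128} = 8 \sqrt{2}$)
$g{\left(17,-119 \right)} - 18770 = 8 \sqrt{2} - 18770 = -18770 + 8 \sqrt{2}$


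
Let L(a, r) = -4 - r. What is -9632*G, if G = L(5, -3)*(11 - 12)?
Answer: -9632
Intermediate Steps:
G = 1 (G = (-4 - 1*(-3))*(11 - 12) = (-4 + 3)*(-1) = -1*(-1) = 1)
-9632*G = -9632*1 = -9632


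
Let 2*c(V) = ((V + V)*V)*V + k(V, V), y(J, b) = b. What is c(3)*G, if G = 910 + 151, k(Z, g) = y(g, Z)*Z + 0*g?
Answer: 66843/2 ≈ 33422.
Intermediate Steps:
k(Z, g) = Z² (k(Z, g) = Z*Z + 0*g = Z² + 0 = Z²)
G = 1061
c(V) = V³ + V²/2 (c(V) = (((V + V)*V)*V + V²)/2 = (((2*V)*V)*V + V²)/2 = ((2*V²)*V + V²)/2 = (2*V³ + V²)/2 = (V² + 2*V³)/2 = V³ + V²/2)
c(3)*G = (3²*(½ + 3))*1061 = (9*(7/2))*1061 = (63/2)*1061 = 66843/2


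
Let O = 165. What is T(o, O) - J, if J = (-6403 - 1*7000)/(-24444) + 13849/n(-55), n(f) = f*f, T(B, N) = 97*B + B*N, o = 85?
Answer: 149666706179/6722100 ≈ 22265.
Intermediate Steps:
n(f) = f²
J = 34460821/6722100 (J = (-6403 - 1*7000)/(-24444) + 13849/((-55)²) = (-6403 - 7000)*(-1/24444) + 13849/3025 = -13403*(-1/24444) + 13849*(1/3025) = 13403/24444 + 1259/275 = 34460821/6722100 ≈ 5.1265)
T(o, O) - J = 85*(97 + 165) - 1*34460821/6722100 = 85*262 - 34460821/6722100 = 22270 - 34460821/6722100 = 149666706179/6722100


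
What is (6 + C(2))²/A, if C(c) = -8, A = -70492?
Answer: -1/17623 ≈ -5.6744e-5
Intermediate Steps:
(6 + C(2))²/A = (6 - 8)²/(-70492) = (-2)²*(-1/70492) = 4*(-1/70492) = -1/17623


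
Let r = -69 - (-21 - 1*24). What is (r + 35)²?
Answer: 121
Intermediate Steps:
r = -24 (r = -69 - (-21 - 24) = -69 - 1*(-45) = -69 + 45 = -24)
(r + 35)² = (-24 + 35)² = 11² = 121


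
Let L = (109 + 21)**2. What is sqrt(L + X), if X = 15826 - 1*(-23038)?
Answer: 6*sqrt(1549) ≈ 236.14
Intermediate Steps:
L = 16900 (L = 130**2 = 16900)
X = 38864 (X = 15826 + 23038 = 38864)
sqrt(L + X) = sqrt(16900 + 38864) = sqrt(55764) = 6*sqrt(1549)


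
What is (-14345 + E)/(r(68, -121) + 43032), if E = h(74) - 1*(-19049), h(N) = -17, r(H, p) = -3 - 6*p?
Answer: 4687/43755 ≈ 0.10712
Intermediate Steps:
E = 19032 (E = -17 - 1*(-19049) = -17 + 19049 = 19032)
(-14345 + E)/(r(68, -121) + 43032) = (-14345 + 19032)/((-3 - 6*(-121)) + 43032) = 4687/((-3 + 726) + 43032) = 4687/(723 + 43032) = 4687/43755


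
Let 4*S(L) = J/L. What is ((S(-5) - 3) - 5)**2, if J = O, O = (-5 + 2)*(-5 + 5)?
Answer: 64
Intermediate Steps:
O = 0 (O = -3*0 = 0)
J = 0
S(L) = 0 (S(L) = (0/L)/4 = (1/4)*0 = 0)
((S(-5) - 3) - 5)**2 = ((0 - 3) - 5)**2 = (-3 - 5)**2 = (-8)**2 = 64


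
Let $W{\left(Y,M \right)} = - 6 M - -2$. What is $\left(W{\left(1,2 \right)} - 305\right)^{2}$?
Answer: $99225$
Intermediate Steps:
$W{\left(Y,M \right)} = 2 - 6 M$ ($W{\left(Y,M \right)} = - 6 M + 2 = 2 - 6 M$)
$\left(W{\left(1,2 \right)} - 305\right)^{2} = \left(\left(2 - 12\right) - 305\right)^{2} = \left(-10 - 305\right)^{2} = \left(-315\right)^{2} = 99225$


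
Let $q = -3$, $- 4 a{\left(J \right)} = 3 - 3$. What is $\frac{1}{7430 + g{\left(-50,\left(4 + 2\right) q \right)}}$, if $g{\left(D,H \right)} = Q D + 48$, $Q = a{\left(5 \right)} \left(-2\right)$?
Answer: $\frac{1}{7478} \approx 0.00013373$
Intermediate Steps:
$a{\left(J \right)} = 0$ ($a{\left(J \right)} = - \frac{3 - 3}{4} = \left(- \frac{1}{4}\right) 0 = 0$)
$Q = 0$ ($Q = 0 \left(-2\right) = 0$)
$g{\left(D,H \right)} = 48$ ($g{\left(D,H \right)} = 0 D + 48 = 0 + 48 = 48$)
$\frac{1}{7430 + g{\left(-50,\left(4 + 2\right) q \right)}} = \frac{1}{7430 + 48} = \frac{1}{7478}$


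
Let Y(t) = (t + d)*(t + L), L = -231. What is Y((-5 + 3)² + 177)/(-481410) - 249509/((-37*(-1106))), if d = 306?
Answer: -11911967699/1970026002 ≈ -6.0466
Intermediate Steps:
Y(t) = (-231 + t)*(306 + t) (Y(t) = (t + 306)*(t - 231) = (306 + t)*(-231 + t) = (-231 + t)*(306 + t))
Y((-5 + 3)² + 177)/(-481410) - 249509/((-37*(-1106))) = (-70686 + ((-5 + 3)² + 177)² + 75*((-5 + 3)² + 177))/(-481410) - 249509/((-37*(-1106))) = (-70686 + ((-2)² + 177)² + 75*((-2)² + 177))*(-1/481410) - 249509/40922 = (-70686 + (4 + 177)² + 75*(4 + 177))*(-1/481410) - 249509*1/40922 = (-70686 + 181² + 75*181)*(-1/481410) - 249509/40922 = (-70686 + 32761 + 13575)*(-1/481410) - 249509/40922 = -24350*(-1/481410) - 249509/40922 = 2435/48141 - 249509/40922 = -11911967699/1970026002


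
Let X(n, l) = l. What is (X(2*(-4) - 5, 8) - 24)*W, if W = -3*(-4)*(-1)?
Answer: 192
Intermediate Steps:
W = -12 (W = 12*(-1) = -12)
(X(2*(-4) - 5, 8) - 24)*W = (8 - 24)*(-12) = -16*(-12) = 192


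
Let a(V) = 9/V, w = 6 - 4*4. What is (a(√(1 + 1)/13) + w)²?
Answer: 13889/2 - 1170*√2 ≈ 5289.9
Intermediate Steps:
w = -10 (w = 6 - 16 = -10)
(a(√(1 + 1)/13) + w)² = (9/((√(1 + 1)/13)) - 10)² = (9/((√2*(1/13))) - 10)² = (9/((√2/13)) - 10)² = (9*(13*√2/2) - 10)² = (117*√2/2 - 10)² = (-10 + 117*√2/2)²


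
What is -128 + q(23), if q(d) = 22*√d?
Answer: -128 + 22*√23 ≈ -22.492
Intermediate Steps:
-128 + q(23) = -128 + 22*√23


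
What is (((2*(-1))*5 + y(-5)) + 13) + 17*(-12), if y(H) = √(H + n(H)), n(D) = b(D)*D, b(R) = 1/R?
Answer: -201 + 2*I ≈ -201.0 + 2.0*I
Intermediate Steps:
n(D) = 1 (n(D) = D/D = 1)
y(H) = √(1 + H) (y(H) = √(H + 1) = √(1 + H))
(((2*(-1))*5 + y(-5)) + 13) + 17*(-12) = (((2*(-1))*5 + √(1 - 5)) + 13) + 17*(-12) = ((-2*5 + √(-4)) + 13) - 204 = ((-10 + 2*I) + 13) - 204 = (3 + 2*I) - 204 = -201 + 2*I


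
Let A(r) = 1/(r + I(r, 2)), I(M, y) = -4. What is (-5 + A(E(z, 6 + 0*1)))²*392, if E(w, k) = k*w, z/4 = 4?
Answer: 10323369/1058 ≈ 9757.4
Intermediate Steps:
z = 16 (z = 4*4 = 16)
A(r) = 1/(-4 + r) (A(r) = 1/(r - 4) = 1/(-4 + r))
(-5 + A(E(z, 6 + 0*1)))²*392 = (-5 + 1/(-4 + (6 + 0*1)*16))²*392 = (-5 + 1/(-4 + (6 + 0)*16))²*392 = (-5 + 1/(-4 + 6*16))²*392 = (-5 + 1/(-4 + 96))²*392 = (-5 + 1/92)²*392 = (-459/92)²*392 = (210681/8464)*392 = 10323369/1058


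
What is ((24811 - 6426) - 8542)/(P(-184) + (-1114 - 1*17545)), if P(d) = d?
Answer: -3281/6281 ≈ -0.52237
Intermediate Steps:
((24811 - 6426) - 8542)/(P(-184) + (-1114 - 1*17545)) = ((24811 - 6426) - 8542)/(-184 + (-1114 - 1*17545)) = (18385 - 8542)/(-184 + (-1114 - 17545)) = 9843/(-184 - 18659) = 9843/(-18843) = 9843*(-1/18843) = -3281/6281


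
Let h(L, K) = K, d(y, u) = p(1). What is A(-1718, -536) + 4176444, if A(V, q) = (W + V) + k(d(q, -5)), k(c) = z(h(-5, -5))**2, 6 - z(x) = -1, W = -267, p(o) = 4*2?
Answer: 4174508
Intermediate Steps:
p(o) = 8
d(y, u) = 8
z(x) = 7 (z(x) = 6 - 1*(-1) = 6 + 1 = 7)
k(c) = 49 (k(c) = 7**2 = 49)
A(V, q) = -218 + V (A(V, q) = (-267 + V) + 49 = -218 + V)
A(-1718, -536) + 4176444 = (-218 - 1718) + 4176444 = -1936 + 4176444 = 4174508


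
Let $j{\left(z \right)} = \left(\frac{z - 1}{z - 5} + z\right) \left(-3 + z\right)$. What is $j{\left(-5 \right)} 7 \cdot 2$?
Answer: $\frac{2464}{5} \approx 492.8$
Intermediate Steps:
$j{\left(z \right)} = \left(-3 + z\right) \left(z + \frac{-1 + z}{-5 + z}\right)$ ($j{\left(z \right)} = \left(\frac{-1 + z}{-5 + z} + z\right) \left(-3 + z\right) = \left(z + \frac{-1 + z}{-5 + z}\right) \left(-3 + z\right) = \left(-3 + z\right) \left(z + \frac{-1 + z}{-5 + z}\right)$)
$j{\left(-5 \right)} 7 \cdot 2 = \frac{3 + \left(-5\right)^{3} - 7 \left(-5\right)^{2} + 11 \left(-5\right)}{-5 - 5} \cdot 7 \cdot 2 = \frac{3 - 125 - 175 - 55}{-10} \cdot 7 \cdot 2 = - \frac{3 - 125 - 175 - 55}{10} \cdot 7 \cdot 2 = \left(- \frac{1}{10}\right) \left(-352\right) 7 \cdot 2 = \frac{176}{5} \cdot 7 \cdot 2 = \frac{1232}{5} \cdot 2 = \frac{2464}{5}$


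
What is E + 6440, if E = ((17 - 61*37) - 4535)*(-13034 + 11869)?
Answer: 7899315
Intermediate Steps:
E = 7892875 (E = ((17 - 2257) - 4535)*(-1165) = (-2240 - 4535)*(-1165) = -6775*(-1165) = 7892875)
E + 6440 = 7892875 + 6440 = 7899315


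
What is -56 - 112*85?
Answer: -9576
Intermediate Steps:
-56 - 112*85 = -56 - 9520 = -9576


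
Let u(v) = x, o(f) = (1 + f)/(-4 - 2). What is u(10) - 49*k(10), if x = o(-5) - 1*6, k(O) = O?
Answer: -1486/3 ≈ -495.33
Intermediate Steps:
o(f) = -⅙ - f/6 (o(f) = (1 + f)/(-6) = (1 + f)*(-⅙) = -⅙ - f/6)
x = -16/3 (x = (-⅙ - ⅙*(-5)) - 1*6 = (-⅙ + ⅚) - 6 = ⅔ - 6 = -16/3 ≈ -5.3333)
u(v) = -16/3
u(10) - 49*k(10) = -16/3 - 49*10 = -16/3 - 490 = -1486/3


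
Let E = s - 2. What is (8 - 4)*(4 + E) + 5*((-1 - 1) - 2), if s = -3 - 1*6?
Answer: -48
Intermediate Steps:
s = -9 (s = -3 - 6 = -9)
E = -11 (E = -9 - 2 = -11)
(8 - 4)*(4 + E) + 5*((-1 - 1) - 2) = (8 - 4)*(4 - 11) + 5*((-1 - 1) - 2) = 4*(-7) + 5*(-2 - 2) = -28 + 5*(-4) = -28 - 20 = -48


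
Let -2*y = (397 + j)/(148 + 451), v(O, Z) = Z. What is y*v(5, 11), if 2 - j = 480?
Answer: 891/1198 ≈ 0.74374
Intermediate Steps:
j = -478 (j = 2 - 1*480 = 2 - 480 = -478)
y = 81/1198 (y = -(397 - 478)/(2*(148 + 451)) = -(-81)/(2*599) = -1/2*(-81/599) = 81/1198 ≈ 0.067613)
y*v(5, 11) = (81/1198)*11 = 891/1198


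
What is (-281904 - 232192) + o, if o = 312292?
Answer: -201804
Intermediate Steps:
(-281904 - 232192) + o = (-281904 - 232192) + 312292 = -514096 + 312292 = -201804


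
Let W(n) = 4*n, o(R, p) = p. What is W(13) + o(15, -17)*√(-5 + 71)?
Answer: 52 - 17*√66 ≈ -86.109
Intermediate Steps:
W(13) + o(15, -17)*√(-5 + 71) = 4*13 - 17*√(-5 + 71) = 52 - 17*√66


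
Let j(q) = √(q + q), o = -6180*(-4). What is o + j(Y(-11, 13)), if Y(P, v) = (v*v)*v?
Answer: 24720 + 13*√26 ≈ 24786.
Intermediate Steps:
Y(P, v) = v³ (Y(P, v) = v²*v = v³)
o = 24720
j(q) = √2*√q (j(q) = √(2*q) = √2*√q)
o + j(Y(-11, 13)) = 24720 + √2*√(13³) = 24720 + √2*√2197 = 24720 + √2*(13*√13) = 24720 + 13*√26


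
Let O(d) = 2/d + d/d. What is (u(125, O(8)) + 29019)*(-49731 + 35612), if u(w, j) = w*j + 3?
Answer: -1647870847/4 ≈ -4.1197e+8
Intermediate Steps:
O(d) = 1 + 2/d (O(d) = 2/d + 1 = 1 + 2/d)
u(w, j) = 3 + j*w (u(w, j) = j*w + 3 = 3 + j*w)
(u(125, O(8)) + 29019)*(-49731 + 35612) = ((3 + ((2 + 8)/8)*125) + 29019)*(-49731 + 35612) = ((3 + ((⅛)*10)*125) + 29019)*(-14119) = ((3 + (5/4)*125) + 29019)*(-14119) = ((3 + 625/4) + 29019)*(-14119) = (637/4 + 29019)*(-14119) = (116713/4)*(-14119) = -1647870847/4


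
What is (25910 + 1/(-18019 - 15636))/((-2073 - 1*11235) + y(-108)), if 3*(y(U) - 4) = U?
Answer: -872001049/448957700 ≈ -1.9423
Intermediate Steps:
y(U) = 4 + U/3
(25910 + 1/(-18019 - 15636))/((-2073 - 1*11235) + y(-108)) = (25910 + 1/(-18019 - 15636))/((-2073 - 1*11235) + (4 + (1/3)*(-108))) = (25910 + 1/(-33655))/((-2073 - 11235) + (4 - 36)) = (25910 - 1/33655)/(-13308 - 32) = (872001049/33655)/(-13340) = (872001049/33655)*(-1/13340) = -872001049/448957700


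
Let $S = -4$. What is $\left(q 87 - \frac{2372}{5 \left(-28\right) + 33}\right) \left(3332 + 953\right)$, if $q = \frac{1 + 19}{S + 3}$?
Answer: $- \frac{787617280}{107} \approx -7.3609 \cdot 10^{6}$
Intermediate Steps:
$q = -20$ ($q = \frac{1 + 19}{-4 + 3} = \frac{20}{-1} = 20 \left(-1\right) = -20$)
$\left(q 87 - \frac{2372}{5 \left(-28\right) + 33}\right) \left(3332 + 953\right) = \left(\left(-20\right) 87 - \frac{2372}{5 \left(-28\right) + 33}\right) \left(3332 + 953\right) = \left(-1740 - \frac{2372}{-140 + 33}\right) 4285 = \left(-1740 - \frac{2372}{-107}\right) 4285 = \left(-1740 - - \frac{2372}{107}\right) 4285 = \left(-1740 + \frac{2372}{107}\right) 4285 = \left(- \frac{183808}{107}\right) 4285 = - \frac{787617280}{107}$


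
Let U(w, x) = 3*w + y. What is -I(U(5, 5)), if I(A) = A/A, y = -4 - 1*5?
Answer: -1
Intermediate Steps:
y = -9 (y = -4 - 5 = -9)
U(w, x) = -9 + 3*w (U(w, x) = 3*w - 9 = -9 + 3*w)
I(A) = 1
-I(U(5, 5)) = -1*1 = -1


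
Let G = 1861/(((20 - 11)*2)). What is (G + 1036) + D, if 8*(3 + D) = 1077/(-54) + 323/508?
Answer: 13825427/12192 ≈ 1134.0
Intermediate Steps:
G = 1861/18 (G = 1861/((9*2)) = 1861/18 ≈ 103.39)
D = -198007/36576 (D = -3 + (1077/(-54) + 323/508)/8 = -3 + (1077*(-1/54) + 323*(1/508))/8 = -3 + (-359/18 + 323/508)/8 = -3 + (1/8)*(-88279/4572) = -3 - 88279/36576 = -198007/36576 ≈ -5.4136)
(G + 1036) + D = (1861/18 + 1036) - 198007/36576 = 20509/18 - 198007/36576 = 13825427/12192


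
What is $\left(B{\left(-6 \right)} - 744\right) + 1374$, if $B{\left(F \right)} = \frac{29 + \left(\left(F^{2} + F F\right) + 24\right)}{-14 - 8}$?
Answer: $\frac{13735}{22} \approx 624.32$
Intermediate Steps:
$B{\left(F \right)} = - \frac{53}{22} - \frac{F^{2}}{11}$ ($B{\left(F \right)} = \frac{29 + \left(\left(F^{2} + F^{2}\right) + 24\right)}{-22} = \left(29 + \left(2 F^{2} + 24\right)\right) \left(- \frac{1}{22}\right) = \left(29 + \left(24 + 2 F^{2}\right)\right) \left(- \frac{1}{22}\right) = \left(53 + 2 F^{2}\right) \left(- \frac{1}{22}\right) = - \frac{53}{22} - \frac{F^{2}}{11}$)
$\left(B{\left(-6 \right)} - 744\right) + 1374 = \left(\left(- \frac{53}{22} - \frac{\left(-6\right)^{2}}{11}\right) - 744\right) + 1374 = \left(\left(- \frac{53}{22} - \frac{36}{11}\right) - 744\right) + 1374 = \left(- \frac{125}{22} - 744\right) + 1374 = - \frac{16493}{22} + 1374 = \frac{13735}{22}$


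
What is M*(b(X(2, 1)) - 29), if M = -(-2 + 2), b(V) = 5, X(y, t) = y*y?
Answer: 0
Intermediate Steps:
X(y, t) = y**2
M = 0 (M = -1*0 = 0)
M*(b(X(2, 1)) - 29) = 0*(5 - 29) = 0*(-24) = 0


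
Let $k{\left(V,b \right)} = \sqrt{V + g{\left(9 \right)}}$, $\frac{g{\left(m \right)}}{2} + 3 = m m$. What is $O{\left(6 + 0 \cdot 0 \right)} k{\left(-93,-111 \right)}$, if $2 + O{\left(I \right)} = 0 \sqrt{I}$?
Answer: $- 6 \sqrt{7} \approx -15.875$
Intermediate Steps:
$g{\left(m \right)} = -6 + 2 m^{2}$ ($g{\left(m \right)} = -6 + 2 m m = -6 + 2 m^{2}$)
$k{\left(V,b \right)} = \sqrt{156 + V}$ ($k{\left(V,b \right)} = \sqrt{V - \left(6 - 2 \cdot 9^{2}\right)} = \sqrt{V + \left(-6 + 2 \cdot 81\right)} = \sqrt{V + \left(-6 + 162\right)} = \sqrt{V + 156} = \sqrt{156 + V}$)
$O{\left(I \right)} = -2$ ($O{\left(I \right)} = -2 + 0 \sqrt{I} = -2 + 0 = -2$)
$O{\left(6 + 0 \cdot 0 \right)} k{\left(-93,-111 \right)} = - 2 \sqrt{156 - 93} = - 2 \sqrt{63} = - 2 \cdot 3 \sqrt{7} = - 6 \sqrt{7}$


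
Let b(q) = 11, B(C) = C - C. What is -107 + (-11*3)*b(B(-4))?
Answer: -470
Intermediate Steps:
B(C) = 0
-107 + (-11*3)*b(B(-4)) = -107 - 11*3*11 = -107 - 33*11 = -107 - 363 = -470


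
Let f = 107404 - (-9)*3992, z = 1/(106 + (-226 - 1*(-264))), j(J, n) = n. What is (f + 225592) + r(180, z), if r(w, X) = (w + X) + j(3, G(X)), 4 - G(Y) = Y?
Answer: 369108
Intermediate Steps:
G(Y) = 4 - Y
z = 1/144 (z = 1/(106 + (-226 + 264)) = 1/(106 + 38) = 1/144 ≈ 0.0069444)
f = 143332 (f = 107404 - 1*(-35928) = 107404 + 35928 = 143332)
r(w, X) = 4 + w (r(w, X) = (w + X) + (4 - X) = (X + w) + (4 - X) = 4 + w)
(f + 225592) + r(180, z) = (143332 + 225592) + (4 + 180) = 368924 + 184 = 369108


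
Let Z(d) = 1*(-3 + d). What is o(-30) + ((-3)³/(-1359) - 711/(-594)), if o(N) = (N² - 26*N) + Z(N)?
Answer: 16426129/9966 ≈ 1648.2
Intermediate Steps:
Z(d) = -3 + d
o(N) = -3 + N² - 25*N (o(N) = (N² - 26*N) + (-3 + N) = -3 + N² - 25*N)
o(-30) + ((-3)³/(-1359) - 711/(-594)) = (-3 + (-30)² - 25*(-30)) + ((-3)³/(-1359) - 711/(-594)) = (-3 + 900 + 750) + (-27*(-1/1359) - 711*(-1/594)) = 1647 + (3/151 + 79/66) = 1647 + 12127/9966 = 16426129/9966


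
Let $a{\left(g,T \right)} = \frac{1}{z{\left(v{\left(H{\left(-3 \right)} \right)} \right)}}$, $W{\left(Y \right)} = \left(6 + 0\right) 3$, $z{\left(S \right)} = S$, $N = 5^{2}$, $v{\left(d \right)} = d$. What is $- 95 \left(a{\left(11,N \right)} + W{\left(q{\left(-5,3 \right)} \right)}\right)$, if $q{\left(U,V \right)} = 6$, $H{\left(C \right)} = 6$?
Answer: $- \frac{10355}{6} \approx -1725.8$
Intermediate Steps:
$N = 25$
$W{\left(Y \right)} = 18$ ($W{\left(Y \right)} = 6 \cdot 3 = 18$)
$a{\left(g,T \right)} = \frac{1}{6}$
$- 95 \left(a{\left(11,N \right)} + W{\left(q{\left(-5,3 \right)} \right)}\right) = - 95 \left(\frac{1}{6} + 18\right) = \left(-95\right) \frac{109}{6} = - \frac{10355}{6}$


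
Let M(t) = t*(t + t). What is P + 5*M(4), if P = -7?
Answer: 153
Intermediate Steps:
M(t) = 2*t² (M(t) = t*(2*t) = 2*t²)
P + 5*M(4) = -7 + 5*(2*4²) = -7 + 5*(2*16) = -7 + 5*32 = -7 + 160 = 153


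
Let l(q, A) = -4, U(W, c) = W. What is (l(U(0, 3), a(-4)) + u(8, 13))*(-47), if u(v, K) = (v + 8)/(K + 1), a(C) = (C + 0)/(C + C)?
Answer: 940/7 ≈ 134.29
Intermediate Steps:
a(C) = ½ (a(C) = C/((2*C)) = C*(1/(2*C)) = ½)
u(v, K) = (8 + v)/(1 + K)
(l(U(0, 3), a(-4)) + u(8, 13))*(-47) = (-4 + (8 + 8)/(1 + 13))*(-47) = (-4 + 16/14)*(-47) = (-4 + (1/14)*16)*(-47) = (-4 + 8/7)*(-47) = -20/7*(-47) = 940/7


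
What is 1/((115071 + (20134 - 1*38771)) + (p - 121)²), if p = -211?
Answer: 1/206658 ≈ 4.8389e-6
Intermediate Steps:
1/((115071 + (20134 - 1*38771)) + (p - 121)²) = 1/((115071 + (20134 - 1*38771)) + (-211 - 121)²) = 1/((115071 + (20134 - 38771)) + (-332)²) = 1/((115071 - 18637) + 110224) = 1/(96434 + 110224) = 1/206658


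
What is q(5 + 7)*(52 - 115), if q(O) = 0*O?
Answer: 0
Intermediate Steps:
q(O) = 0
q(5 + 7)*(52 - 115) = 0*(52 - 115) = 0*(-63) = 0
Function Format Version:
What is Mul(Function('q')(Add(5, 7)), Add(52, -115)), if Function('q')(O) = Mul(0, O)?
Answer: 0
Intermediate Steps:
Function('q')(O) = 0
Mul(Function('q')(Add(5, 7)), Add(52, -115)) = Mul(0, Add(52, -115)) = Mul(0, -63) = 0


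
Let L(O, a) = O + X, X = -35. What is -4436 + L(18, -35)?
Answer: -4453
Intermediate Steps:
L(O, a) = -35 + O (L(O, a) = O - 35 = -35 + O)
-4436 + L(18, -35) = -4436 + (-35 + 18) = -4436 - 17 = -4453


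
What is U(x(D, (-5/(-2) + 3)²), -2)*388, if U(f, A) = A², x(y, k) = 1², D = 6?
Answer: 1552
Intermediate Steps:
x(y, k) = 1
U(x(D, (-5/(-2) + 3)²), -2)*388 = (-2)²*388 = 4*388 = 1552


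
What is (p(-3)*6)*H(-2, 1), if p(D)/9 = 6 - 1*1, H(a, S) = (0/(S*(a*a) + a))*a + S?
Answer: 270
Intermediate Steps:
H(a, S) = S (H(a, S) = (0/(S*a² + a))*a + S = (0/(a + S*a²))*a + S = 0*a + S = 0 + S = S)
p(D) = 45 (p(D) = 9*(6 - 1*1) = 9*(6 - 1) = 9*5 = 45)
(p(-3)*6)*H(-2, 1) = (45*6)*1 = 270*1 = 270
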